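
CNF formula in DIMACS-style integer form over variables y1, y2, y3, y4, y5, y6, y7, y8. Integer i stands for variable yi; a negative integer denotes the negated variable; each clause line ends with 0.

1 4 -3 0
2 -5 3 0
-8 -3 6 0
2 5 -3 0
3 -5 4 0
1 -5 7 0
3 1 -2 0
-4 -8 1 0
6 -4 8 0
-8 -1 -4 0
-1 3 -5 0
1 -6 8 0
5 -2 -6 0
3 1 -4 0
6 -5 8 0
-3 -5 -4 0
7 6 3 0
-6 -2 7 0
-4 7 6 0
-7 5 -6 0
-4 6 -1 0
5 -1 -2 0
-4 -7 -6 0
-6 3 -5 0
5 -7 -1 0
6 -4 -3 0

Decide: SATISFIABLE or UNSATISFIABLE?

SATISFIABLE

Try y1 = False.
Set y2 = False and propagate.
Try y3 = False.
  then y5 is forced to False.
  then y4 is forced to False.
For the remaining variables, y6 = False, y7 = True, y8 = False works.
Every clause has at least one true literal under this assignment.
So y1=F, y2=F, y3=F, y4=F, y5=F, y6=F, y7=T, y8=F is a satisfying assignment.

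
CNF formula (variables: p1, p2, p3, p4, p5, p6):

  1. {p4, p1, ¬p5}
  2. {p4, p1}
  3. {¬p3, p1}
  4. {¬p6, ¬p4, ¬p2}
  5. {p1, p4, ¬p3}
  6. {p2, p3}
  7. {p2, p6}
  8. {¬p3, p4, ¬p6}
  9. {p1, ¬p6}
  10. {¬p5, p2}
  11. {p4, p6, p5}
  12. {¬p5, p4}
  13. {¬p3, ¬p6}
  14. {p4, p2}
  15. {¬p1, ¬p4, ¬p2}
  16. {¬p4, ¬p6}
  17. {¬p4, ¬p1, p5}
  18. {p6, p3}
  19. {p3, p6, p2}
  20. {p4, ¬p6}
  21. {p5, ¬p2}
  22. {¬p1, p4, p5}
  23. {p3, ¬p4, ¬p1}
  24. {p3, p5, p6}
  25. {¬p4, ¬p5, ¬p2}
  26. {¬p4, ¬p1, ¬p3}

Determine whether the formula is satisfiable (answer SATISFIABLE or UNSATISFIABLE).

p4 = True:
  propagation gives p6=False, p2=True, p1=False, p3=False; an empty clause results — contradiction.
p4 = False:
  propagation gives p1=True, p5=False; an empty clause results — contradiction.
Every branch closes, so no satisfying assignment exists.

UNSATISFIABLE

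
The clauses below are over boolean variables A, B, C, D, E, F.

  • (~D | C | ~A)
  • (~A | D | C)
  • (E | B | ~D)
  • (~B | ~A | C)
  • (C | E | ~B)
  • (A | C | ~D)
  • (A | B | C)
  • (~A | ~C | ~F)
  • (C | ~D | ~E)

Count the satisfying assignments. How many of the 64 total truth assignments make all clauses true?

Split on C, then A.
  C=T, A=T: 7 of the 16 assignments to (B,D,E,F) work.
  C=T, A=F: F free; 7 ways for (B,D,E) × 2^1 = 14.
  C=F, A=T: a clause becomes empty — 0.
  C=F, A=F: remaining (B,D,E,F) ∈ {(T,F,T,F); (T,F,T,T)} — 2.
Total: 7 + 14 + 0 + 2 = 23.

23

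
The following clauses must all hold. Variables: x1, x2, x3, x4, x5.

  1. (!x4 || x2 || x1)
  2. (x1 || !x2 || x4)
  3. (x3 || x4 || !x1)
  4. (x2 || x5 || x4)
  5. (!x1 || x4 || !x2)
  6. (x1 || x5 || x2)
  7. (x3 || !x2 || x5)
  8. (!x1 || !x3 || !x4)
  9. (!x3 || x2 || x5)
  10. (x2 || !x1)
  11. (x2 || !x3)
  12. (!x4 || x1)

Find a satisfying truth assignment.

x1 = T, x2 = T, x3 = F, x4 = T, x5 = T

x5 occurs only positively in the remaining clauses — set x5 = True.
Branch on x1: take x1 = True.
  then x2 is forced to True.
  then x4 is forced to True.
  then x3 is forced to False.
Every clause has at least one true literal under this assignment.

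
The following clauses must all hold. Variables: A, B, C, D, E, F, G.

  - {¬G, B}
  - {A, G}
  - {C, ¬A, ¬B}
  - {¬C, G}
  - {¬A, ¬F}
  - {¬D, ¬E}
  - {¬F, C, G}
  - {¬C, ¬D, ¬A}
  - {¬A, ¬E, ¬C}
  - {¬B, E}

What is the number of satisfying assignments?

7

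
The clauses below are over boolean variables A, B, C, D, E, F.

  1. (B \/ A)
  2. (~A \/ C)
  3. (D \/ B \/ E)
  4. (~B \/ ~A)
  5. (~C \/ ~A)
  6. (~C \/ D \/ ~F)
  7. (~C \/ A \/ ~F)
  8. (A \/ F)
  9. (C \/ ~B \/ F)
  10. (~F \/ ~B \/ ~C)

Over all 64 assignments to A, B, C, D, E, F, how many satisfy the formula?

Satisfying assignments:
  A=0 B=1 C=0 D=0 E=0 F=1
  A=0 B=1 C=0 D=0 E=1 F=1
  A=0 B=1 C=0 D=1 E=0 F=1
  A=0 B=1 C=0 D=1 E=1 F=1
That's 4 in total.

4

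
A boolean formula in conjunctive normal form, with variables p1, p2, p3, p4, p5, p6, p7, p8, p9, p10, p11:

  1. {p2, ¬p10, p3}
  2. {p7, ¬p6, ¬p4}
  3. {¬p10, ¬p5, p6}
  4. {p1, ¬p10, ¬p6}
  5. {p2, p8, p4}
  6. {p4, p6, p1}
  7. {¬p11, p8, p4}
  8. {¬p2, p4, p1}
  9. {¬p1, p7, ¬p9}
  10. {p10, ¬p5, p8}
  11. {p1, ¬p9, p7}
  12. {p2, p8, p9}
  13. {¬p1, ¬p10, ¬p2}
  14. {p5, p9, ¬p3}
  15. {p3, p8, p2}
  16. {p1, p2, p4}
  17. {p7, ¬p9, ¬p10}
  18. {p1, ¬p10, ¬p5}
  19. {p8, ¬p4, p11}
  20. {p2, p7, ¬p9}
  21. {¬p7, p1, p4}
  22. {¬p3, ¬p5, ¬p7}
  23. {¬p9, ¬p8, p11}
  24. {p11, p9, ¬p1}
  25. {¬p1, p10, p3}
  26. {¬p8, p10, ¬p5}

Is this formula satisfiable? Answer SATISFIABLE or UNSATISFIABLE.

Try p1 = False.
Branch on p2: take p2 = True.
  then p4 is forced to True.
The remaining clauses are satisfied by p3 = True, p5 = False, p6 = True, p7 = True, p8 = False, p9 = True, p10 = False, p11 = True.
So p1 = False, p2 = True, p3 = True, p4 = True, p5 = False, p6 = True, p7 = True, p8 = False, p9 = True, p10 = False, p11 = True is a satisfying assignment.

SATISFIABLE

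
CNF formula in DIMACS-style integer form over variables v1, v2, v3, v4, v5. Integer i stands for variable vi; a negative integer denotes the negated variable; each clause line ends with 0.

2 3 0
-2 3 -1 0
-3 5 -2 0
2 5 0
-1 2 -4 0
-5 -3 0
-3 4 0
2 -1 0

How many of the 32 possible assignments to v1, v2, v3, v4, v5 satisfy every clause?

4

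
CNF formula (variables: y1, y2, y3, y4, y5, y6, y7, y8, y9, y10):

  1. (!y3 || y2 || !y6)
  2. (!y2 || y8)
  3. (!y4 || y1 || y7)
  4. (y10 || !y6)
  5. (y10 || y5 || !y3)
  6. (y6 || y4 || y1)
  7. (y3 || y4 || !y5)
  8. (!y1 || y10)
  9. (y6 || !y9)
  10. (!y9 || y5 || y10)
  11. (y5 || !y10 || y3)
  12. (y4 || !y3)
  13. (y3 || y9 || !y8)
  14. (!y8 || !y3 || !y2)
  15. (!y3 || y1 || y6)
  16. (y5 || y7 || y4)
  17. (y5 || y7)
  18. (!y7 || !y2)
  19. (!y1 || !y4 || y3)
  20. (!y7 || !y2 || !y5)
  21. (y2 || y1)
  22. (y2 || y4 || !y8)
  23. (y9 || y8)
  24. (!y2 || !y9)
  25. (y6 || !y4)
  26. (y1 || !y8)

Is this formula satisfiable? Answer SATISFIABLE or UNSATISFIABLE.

y3 = True:
  propagation gives y4=True, y6=True, y2=True, y8=True; an empty clause results — contradiction.
y3 = False:
  y4 = True:
    propagation gives y1=False, y7=True, y2=False; an empty clause results — contradiction.
  y4 = False:
    propagation gives y5=False, y10=False, y6=False, y1=True; an empty clause results — contradiction.
Every branch closes, so no satisfying assignment exists.

UNSATISFIABLE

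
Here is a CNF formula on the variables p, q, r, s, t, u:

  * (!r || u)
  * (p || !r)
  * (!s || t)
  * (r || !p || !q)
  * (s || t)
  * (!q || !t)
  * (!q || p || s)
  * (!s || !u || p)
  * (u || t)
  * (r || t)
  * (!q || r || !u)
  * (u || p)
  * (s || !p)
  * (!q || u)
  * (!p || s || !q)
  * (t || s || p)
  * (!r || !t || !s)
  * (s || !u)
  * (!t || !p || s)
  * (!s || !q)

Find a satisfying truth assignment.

Pure literal: q appears only negated; assign q = False.
Try p = True.
  then s is forced to True.
  then t is forced to True.
  then r is forced to False.
u is now unconstrained; take u = True.
Check each clause:
  1. (!r || u) — !r is true.
  2. (p || !r) — p is true.
  3. (!s || t) — t is true.
  4. (!q || r || !p) — !q is true.
  5. (s || t) — s is true.
  6. (!t || !q) — !q is true.
  7. (p || s || !q) — p is true.
  8. (p || !u || !s) — p is true.
  9. (t || u) — t is true.
  10. (t || r) — t is true.
  11. (!q || !u || r) — !q is true.
  12. (u || p) — p is true.
  13. (s || !p) — s is true.
  14. (u || !q) — !q is true.
  15. (!p || s || !q) — s is true.
  16. (p || s || t) — p is true.
  17. (!t || !r || !s) — !r is true.
  18. (s || !u) — s is true.
  19. (!p || !t || s) — s is true.
  20. (!q || !s) — !q is true.

p=T, q=F, r=F, s=T, t=T, u=T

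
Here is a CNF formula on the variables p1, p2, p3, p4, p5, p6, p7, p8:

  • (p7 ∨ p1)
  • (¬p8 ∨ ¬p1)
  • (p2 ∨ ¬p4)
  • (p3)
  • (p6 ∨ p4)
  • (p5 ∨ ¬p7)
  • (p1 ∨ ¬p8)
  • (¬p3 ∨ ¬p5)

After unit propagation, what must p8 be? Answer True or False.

False

Unit clause (p3) sets p3 = True.
(¬p3 ∨ ¬p5) with p3 = True leaves only ¬p5, so p5 = False.
(¬p7 ∨ p5) with p5 = False leaves only ¬p7, so p7 = False.
From (p1 ∨ p7) and p7 = False: p1 = True.
In (¬p1 ∨ ¬p8), ¬p1 is now false; ¬p8 must hold, so p8 = False.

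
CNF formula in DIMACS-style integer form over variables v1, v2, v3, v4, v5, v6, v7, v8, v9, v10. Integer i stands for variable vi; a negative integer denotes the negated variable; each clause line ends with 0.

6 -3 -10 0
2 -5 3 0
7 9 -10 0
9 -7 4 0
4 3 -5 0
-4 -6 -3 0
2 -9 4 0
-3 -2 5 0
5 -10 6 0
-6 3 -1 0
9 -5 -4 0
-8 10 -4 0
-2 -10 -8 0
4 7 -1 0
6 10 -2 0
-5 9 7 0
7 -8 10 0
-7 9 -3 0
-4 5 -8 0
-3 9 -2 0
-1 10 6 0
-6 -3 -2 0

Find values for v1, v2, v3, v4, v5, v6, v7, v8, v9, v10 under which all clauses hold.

v1=0, v2=0, v3=0, v4=1, v5=0, v6=1, v7=1, v8=0, v9=1, v10=1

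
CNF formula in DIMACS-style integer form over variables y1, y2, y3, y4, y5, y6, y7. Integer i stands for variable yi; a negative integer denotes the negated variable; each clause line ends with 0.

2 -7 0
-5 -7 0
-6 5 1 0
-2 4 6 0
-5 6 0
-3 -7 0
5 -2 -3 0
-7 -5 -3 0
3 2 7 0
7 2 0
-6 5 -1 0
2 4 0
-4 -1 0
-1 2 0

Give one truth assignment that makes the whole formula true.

y1=T  y2=T  y3=F  y4=F  y5=T  y6=T  y7=F

Check each clause:
  1. (y2 | ~y7) — ~y7 is true.
  2. (~y5 | ~y7) — ~y7 is true.
  3. (y5 | ~y6 | y1) — y1 is true.
  4. (~y2 | y4 | y6) — y6 is true.
  5. (~y5 | y6) — y6 is true.
  6. (~y7 | ~y3) — ~y7 is true.
  7. (~y2 | ~y3 | y5) — y5 is true.
  8. (~y5 | ~y3 | ~y7) — ~y7 is true.
  9. (y7 | y2 | y3) — y2 is true.
  10. (y2 | y7) — y2 is true.
  11. (y5 | ~y1 | ~y6) — y5 is true.
  12. (y4 | y2) — y2 is true.
  13. (~y4 | ~y1) — ~y4 is true.
  14. (y2 | ~y1) — y2 is true.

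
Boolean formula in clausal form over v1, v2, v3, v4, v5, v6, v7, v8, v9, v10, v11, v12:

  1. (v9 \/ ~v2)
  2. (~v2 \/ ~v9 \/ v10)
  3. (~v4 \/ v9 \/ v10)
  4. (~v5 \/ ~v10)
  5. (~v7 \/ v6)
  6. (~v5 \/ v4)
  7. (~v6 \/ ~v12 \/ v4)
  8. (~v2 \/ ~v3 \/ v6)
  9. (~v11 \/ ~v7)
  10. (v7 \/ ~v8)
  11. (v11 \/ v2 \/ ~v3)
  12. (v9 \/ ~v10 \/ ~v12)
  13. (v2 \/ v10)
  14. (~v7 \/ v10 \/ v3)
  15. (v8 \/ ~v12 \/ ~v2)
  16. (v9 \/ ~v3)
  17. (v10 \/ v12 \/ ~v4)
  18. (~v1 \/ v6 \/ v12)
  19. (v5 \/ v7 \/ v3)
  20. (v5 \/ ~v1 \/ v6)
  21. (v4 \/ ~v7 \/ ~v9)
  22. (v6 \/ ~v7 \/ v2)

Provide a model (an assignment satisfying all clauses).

v1 = True, v2 = False, v3 = False, v4 = True, v5 = False, v6 = True, v7 = True, v8 = False, v9 = True, v10 = True, v11 = False, v12 = False

Check each clause:
  1. (v9 \/ ~v2) — v9 is true.
  2. (v10 \/ ~v2 \/ ~v9) — v10 is true.
  3. (v10 \/ v9 \/ ~v4) — v9 is true.
  4. (~v5 \/ ~v10) — ~v5 is true.
  5. (v6 \/ ~v7) — v6 is true.
  6. (v4 \/ ~v5) — ~v5 is true.
  7. (~v6 \/ ~v12 \/ v4) — v4 is true.
  8. (~v3 \/ ~v2 \/ v6) — ~v3 is true.
  9. (~v11 \/ ~v7) — ~v11 is true.
  10. (v7 \/ ~v8) — ~v8 is true.
  11. (v2 \/ v11 \/ ~v3) — ~v3 is true.
  12. (~v12 \/ v9 \/ ~v10) — v9 is true.
  13. (v10 \/ v2) — v10 is true.
  14. (v3 \/ v10 \/ ~v7) — v10 is true.
  15. (~v2 \/ v8 \/ ~v12) — ~v12 is true.
  16. (~v3 \/ v9) — v9 is true.
  17. (v12 \/ ~v4 \/ v10) — v10 is true.
  18. (v6 \/ ~v1 \/ v12) — v6 is true.
  19. (v7 \/ v3 \/ v5) — v7 is true.
  20. (v5 \/ ~v1 \/ v6) — v6 is true.
  21. (~v9 \/ v4 \/ ~v7) — v4 is true.
  22. (v6 \/ ~v7 \/ v2) — v6 is true.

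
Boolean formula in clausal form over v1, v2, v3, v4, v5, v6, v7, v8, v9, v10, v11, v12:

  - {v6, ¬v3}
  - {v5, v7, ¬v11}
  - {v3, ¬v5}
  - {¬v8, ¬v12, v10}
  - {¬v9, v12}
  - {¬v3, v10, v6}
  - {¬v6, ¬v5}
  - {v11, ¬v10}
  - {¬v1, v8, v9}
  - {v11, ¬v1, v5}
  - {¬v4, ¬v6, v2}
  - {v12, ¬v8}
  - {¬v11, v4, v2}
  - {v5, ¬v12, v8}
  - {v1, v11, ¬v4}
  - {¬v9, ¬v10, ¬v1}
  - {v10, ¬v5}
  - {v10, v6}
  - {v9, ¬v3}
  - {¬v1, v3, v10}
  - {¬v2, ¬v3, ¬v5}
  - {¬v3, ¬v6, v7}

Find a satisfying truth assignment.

Pure literal: v7 appears only positively; assign v7 = True.
Set v1 = True and propagate.
Try v2 = True.
Set v3 = False and propagate.
  then v5 is forced to False.
  then v11 is forced to True.
  then v10 is forced to True.
  then v9 is forced to False.
  then v8 is forced to True.
  then v12 is forced to True.
v4, v6 are now unconstrained; take v4 = True, v6 = True.
Check each clause:
  1. {v6, ¬v3} — ¬v3 is true.
  2. {v5, v7, ¬v11} — v7 is true.
  3. {v3, ¬v5} — ¬v5 is true.
  4. {v10, ¬v8, ¬v12} — v10 is true.
  5. {¬v9, v12} — v12 is true.
  6. {v10, v6, ¬v3} — v10 is true.
  7. {¬v6, ¬v5} — ¬v5 is true.
  8. {v11, ¬v10} — v11 is true.
  9. {v9, ¬v1, v8} — v8 is true.
  10. {v11, v5, ¬v1} — v11 is true.
  11. {¬v4, v2, ¬v6} — v2 is true.
  12. {¬v8, v12} — v12 is true.
  13. {v4, v2, ¬v11} — v2 is true.
  14. {¬v12, v5, v8} — v8 is true.
  15. {v11, ¬v4, v1} — v1 is true.
  16. {¬v10, ¬v9, ¬v1} — ¬v9 is true.
  17. {v10, ¬v5} — v10 is true.
  18. {v10, v6} — v10 is true.
  19. {¬v3, v9} — ¬v3 is true.
  20. {¬v1, v3, v10} — v10 is true.
  21. {¬v5, ¬v3, ¬v2} — ¬v5 is true.
  22. {¬v6, v7, ¬v3} — ¬v3 is true.

v1=True, v2=True, v3=False, v4=True, v5=False, v6=True, v7=True, v8=True, v9=False, v10=True, v11=True, v12=True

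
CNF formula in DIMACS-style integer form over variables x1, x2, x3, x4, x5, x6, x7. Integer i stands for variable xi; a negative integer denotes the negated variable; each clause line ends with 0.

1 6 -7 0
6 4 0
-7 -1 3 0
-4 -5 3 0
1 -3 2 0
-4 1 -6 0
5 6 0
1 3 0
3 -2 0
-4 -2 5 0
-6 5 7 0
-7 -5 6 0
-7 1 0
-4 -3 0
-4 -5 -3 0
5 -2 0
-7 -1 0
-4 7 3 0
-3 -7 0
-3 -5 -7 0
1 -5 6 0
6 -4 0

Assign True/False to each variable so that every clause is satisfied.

x1 = T, x2 = T, x3 = T, x4 = F, x5 = T, x6 = T, x7 = F

Check each clause:
  1. (x1 || x6 || !x7) — x1 is true.
  2. (x6 || x4) — x6 is true.
  3. (x3 || !x7 || !x1) — !x7 is true.
  4. (!x5 || !x4 || x3) — x3 is true.
  5. (!x3 || x1 || x2) — x1 is true.
  6. (!x4 || !x6 || x1) — x1 is true.
  7. (x5 || x6) — x5 is true.
  8. (x1 || x3) — x1 is true.
  9. (!x2 || x3) — x3 is true.
  10. (!x4 || x5 || !x2) — !x4 is true.
  11. (!x6 || x7 || x5) — x5 is true.
  12. (!x5 || !x7 || x6) — !x7 is true.
  13. (!x7 || x1) — x1 is true.
  14. (!x3 || !x4) — !x4 is true.
  15. (!x5 || !x4 || !x3) — !x4 is true.
  16. (x5 || !x2) — x5 is true.
  17. (!x7 || !x1) — !x7 is true.
  18. (x7 || !x4 || x3) — x3 is true.
  19. (!x3 || !x7) — !x7 is true.
  20. (!x3 || !x7 || !x5) — !x7 is true.
  21. (x1 || !x5 || x6) — x1 is true.
  22. (!x4 || x6) — !x4 is true.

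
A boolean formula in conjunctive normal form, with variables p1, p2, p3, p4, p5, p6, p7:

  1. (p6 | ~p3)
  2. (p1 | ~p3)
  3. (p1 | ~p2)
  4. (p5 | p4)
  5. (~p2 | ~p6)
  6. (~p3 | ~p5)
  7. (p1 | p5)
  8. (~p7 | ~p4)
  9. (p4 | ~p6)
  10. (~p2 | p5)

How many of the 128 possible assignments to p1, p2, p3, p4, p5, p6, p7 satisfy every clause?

14

Split on p5, then p1.
  p5=1, p1=1: 7 of the 32 assignments to (p2,p3,p4,p6,p7) work.
  p5=1, p1=0: remaining (p2,p3,p4,p6,p7) ∈ {(0,0,0,0,0); (0,0,0,0,1); (0,0,1,0,0); (0,0,1,1,0)} — 4.
  p5=0, p1=1: remaining (p2,p3,p4,p6,p7) ∈ {(0,0,1,0,0); (0,0,1,1,0); (0,1,1,1,0)} — 3.
  p5=0, p1=0: a clause becomes empty — 0.
Total: 7 + 4 + 3 + 0 = 14.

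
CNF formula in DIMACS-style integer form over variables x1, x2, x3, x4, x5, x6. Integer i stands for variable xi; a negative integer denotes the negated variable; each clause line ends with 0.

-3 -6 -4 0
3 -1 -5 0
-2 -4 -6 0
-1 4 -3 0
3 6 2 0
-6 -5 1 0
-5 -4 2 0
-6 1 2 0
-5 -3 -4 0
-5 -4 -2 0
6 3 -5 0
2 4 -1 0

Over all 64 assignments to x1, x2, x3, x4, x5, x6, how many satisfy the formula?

16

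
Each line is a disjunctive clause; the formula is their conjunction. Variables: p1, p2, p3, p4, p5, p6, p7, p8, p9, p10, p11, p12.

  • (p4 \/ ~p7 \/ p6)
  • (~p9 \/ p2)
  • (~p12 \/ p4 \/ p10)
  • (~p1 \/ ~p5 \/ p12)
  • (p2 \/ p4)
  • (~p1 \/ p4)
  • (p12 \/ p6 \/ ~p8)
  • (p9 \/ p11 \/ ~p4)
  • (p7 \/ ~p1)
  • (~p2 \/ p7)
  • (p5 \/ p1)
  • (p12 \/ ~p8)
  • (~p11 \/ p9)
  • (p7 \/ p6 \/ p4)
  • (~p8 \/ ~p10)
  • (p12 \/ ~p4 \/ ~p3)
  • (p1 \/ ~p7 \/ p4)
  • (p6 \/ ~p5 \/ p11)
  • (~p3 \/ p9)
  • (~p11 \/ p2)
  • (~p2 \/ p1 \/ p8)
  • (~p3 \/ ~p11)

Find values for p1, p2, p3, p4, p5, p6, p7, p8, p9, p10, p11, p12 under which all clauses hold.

p1 = True  p2 = True  p3 = False  p4 = True  p5 = False  p6 = True  p7 = True  p8 = False  p9 = True  p10 = False  p11 = True  p12 = True

Check each clause:
  1. (p4 \/ p6 \/ ~p7) — p4 is true.
  2. (p2 \/ ~p9) — p2 is true.
  3. (p10 \/ ~p12 \/ p4) — p4 is true.
  4. (~p5 \/ ~p1 \/ p12) — ~p5 is true.
  5. (p2 \/ p4) — p2 is true.
  6. (p4 \/ ~p1) — p4 is true.
  7. (p12 \/ ~p8 \/ p6) — ~p8 is true.
  8. (p9 \/ p11 \/ ~p4) — p9 is true.
  9. (~p1 \/ p7) — p7 is true.
  10. (~p2 \/ p7) — p7 is true.
  11. (p1 \/ p5) — p1 is true.
  12. (p12 \/ ~p8) — ~p8 is true.
  13. (~p11 \/ p9) — p9 is true.
  14. (p4 \/ p7 \/ p6) — p4 is true.
  15. (~p10 \/ ~p8) — ~p8 is true.
  16. (~p4 \/ p12 \/ ~p3) — ~p3 is true.
  17. (~p7 \/ p1 \/ p4) — p4 is true.
  18. (p6 \/ ~p5 \/ p11) — p11 is true.
  19. (~p3 \/ p9) — p9 is true.
  20. (p2 \/ ~p11) — p2 is true.
  21. (p8 \/ ~p2 \/ p1) — p1 is true.
  22. (~p3 \/ ~p11) — ~p3 is true.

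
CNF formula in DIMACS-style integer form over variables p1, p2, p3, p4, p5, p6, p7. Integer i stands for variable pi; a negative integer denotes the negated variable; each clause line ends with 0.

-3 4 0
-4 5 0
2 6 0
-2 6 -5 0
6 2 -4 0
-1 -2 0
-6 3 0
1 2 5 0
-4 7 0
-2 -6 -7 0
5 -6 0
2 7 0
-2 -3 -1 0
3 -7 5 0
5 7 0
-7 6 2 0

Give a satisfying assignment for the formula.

p1 = False  p2 = False  p3 = True  p4 = True  p5 = True  p6 = True  p7 = True

Set p1 = False and propagate.
Branch on p2: take p2 = False.
  then p6 is forced to True.
  then p3 is forced to True.
  then p4 is forced to True.
  then p5 is forced to True.
  then p7 is forced to True.
Every clause has at least one true literal under this assignment.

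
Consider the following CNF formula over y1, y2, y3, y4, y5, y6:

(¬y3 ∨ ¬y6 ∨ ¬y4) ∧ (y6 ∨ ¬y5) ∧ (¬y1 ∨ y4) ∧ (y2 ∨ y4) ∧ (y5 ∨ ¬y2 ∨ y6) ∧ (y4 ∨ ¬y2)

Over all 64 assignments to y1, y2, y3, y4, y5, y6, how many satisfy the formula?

12

Case analysis on y4 and y2:
  y4=1, y2=1: remaining (y1,y3,y5,y6) ∈ {(0,0,0,1); (0,0,1,1); (1,0,0,1); (1,0,1,1)} — 4.
  y4=1, y2=0: y1 free; 4 ways for (y3,y5,y6) × 2^1 = 8.
  y4=0, y2=1: a clause becomes empty — 0.
  y4=0, y2=0: a clause becomes empty — 0.
Total: 4 + 8 + 0 + 0 = 12.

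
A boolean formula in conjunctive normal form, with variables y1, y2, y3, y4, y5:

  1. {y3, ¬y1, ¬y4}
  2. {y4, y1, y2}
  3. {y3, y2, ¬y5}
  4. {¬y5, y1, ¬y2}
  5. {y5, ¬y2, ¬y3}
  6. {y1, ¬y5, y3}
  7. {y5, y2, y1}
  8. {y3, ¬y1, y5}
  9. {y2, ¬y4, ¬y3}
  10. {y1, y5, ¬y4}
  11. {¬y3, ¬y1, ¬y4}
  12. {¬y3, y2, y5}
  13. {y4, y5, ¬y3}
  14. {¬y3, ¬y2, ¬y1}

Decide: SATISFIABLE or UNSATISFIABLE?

Set y1 = False and propagate.
Set y2 = True and propagate.
  then y5 is forced to False.
  then y3 is forced to False.
  then y4 is forced to False.
So y1=F, y2=T, y3=F, y4=F, y5=F is a satisfying assignment.

SATISFIABLE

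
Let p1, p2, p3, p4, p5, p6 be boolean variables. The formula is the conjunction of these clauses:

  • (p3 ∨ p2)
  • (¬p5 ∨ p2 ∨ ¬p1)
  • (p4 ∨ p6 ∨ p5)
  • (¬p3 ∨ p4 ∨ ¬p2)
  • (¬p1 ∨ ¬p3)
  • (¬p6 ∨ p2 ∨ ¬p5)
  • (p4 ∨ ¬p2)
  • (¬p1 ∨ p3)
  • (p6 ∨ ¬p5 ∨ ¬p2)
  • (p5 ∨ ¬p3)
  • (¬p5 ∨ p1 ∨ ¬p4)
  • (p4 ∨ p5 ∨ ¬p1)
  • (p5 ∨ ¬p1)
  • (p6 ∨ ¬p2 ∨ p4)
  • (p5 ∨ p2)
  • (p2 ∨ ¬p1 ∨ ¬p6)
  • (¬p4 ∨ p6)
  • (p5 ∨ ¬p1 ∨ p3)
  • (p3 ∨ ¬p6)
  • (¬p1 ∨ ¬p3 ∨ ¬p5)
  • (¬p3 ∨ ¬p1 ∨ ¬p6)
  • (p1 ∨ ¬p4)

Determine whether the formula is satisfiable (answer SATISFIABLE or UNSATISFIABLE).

Try p1 = False.
  then p4 is forced to False.
  then p2 is forced to False.
  then p3 is forced to True.
  then p5 is forced to True.
  then p6 is forced to False.
Every clause has at least one true literal under this assignment.
So p1=0, p2=0, p3=1, p4=0, p5=1, p6=0 is a satisfying assignment.

SATISFIABLE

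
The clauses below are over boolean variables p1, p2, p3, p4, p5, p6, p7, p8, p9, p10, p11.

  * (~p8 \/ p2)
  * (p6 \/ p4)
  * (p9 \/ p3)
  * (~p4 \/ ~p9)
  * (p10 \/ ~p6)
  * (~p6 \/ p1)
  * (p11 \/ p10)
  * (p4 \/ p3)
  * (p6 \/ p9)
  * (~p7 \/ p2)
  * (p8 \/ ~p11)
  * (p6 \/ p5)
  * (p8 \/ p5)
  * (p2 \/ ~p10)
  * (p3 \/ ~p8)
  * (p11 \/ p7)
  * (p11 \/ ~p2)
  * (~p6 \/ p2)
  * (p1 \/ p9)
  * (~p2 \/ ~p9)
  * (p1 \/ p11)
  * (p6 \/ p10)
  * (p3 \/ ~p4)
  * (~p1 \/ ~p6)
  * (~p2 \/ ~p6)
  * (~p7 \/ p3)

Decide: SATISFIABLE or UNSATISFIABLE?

UNSATISFIABLE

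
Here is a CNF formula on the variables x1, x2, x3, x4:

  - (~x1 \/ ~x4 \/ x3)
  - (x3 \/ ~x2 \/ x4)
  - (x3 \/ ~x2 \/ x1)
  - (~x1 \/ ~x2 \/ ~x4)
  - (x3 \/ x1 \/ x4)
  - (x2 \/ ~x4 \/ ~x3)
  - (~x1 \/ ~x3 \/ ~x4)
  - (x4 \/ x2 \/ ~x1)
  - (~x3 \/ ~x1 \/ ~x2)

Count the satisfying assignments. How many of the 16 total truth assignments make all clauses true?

4

Satisfying assignments:
  x1=0 x2=0 x3=0 x4=1
  x1=0 x2=0 x3=1 x4=0
  x1=0 x2=1 x3=1 x4=0
  x1=0 x2=1 x3=1 x4=1
That's 4 in total.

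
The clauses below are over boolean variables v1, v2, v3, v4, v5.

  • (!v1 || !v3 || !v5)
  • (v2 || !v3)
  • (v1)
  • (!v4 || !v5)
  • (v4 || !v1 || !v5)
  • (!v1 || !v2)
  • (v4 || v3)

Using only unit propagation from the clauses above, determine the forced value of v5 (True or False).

False

Unit clause (v1) sets v1 = True.
(!v1 || !v2) with v1 = True leaves only !v2, so v2 = False.
(!v3 || v2): since v2 = False, the clause reduces to (!v3). v3 = False.
From (v3 || v4) and v3 = False: v4 = True.
(!v4 || !v5): since v4 = True, the clause reduces to (!v5). v5 = False.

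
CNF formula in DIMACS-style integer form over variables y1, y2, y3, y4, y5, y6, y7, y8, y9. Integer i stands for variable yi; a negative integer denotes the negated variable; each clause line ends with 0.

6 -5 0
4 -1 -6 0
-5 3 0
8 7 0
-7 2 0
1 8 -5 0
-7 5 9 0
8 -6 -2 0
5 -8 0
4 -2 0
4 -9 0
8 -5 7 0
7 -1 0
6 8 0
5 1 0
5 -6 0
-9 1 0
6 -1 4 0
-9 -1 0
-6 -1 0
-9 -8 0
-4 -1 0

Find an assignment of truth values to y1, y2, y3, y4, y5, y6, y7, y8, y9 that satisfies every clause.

y1=False, y2=False, y3=True, y4=False, y5=True, y6=True, y7=False, y8=True, y9=False

Check each clause:
  1. (y6 \/ ~y5) — y6 is true.
  2. (~y1 \/ y4 \/ ~y6) — ~y1 is true.
  3. (y3 \/ ~y5) — y3 is true.
  4. (y8 \/ y7) — y8 is true.
  5. (~y7 \/ y2) — ~y7 is true.
  6. (y8 \/ ~y5 \/ y1) — y8 is true.
  7. (~y7 \/ y5 \/ y9) — y5 is true.
  8. (~y6 \/ y8 \/ ~y2) — y8 is true.
  9. (~y8 \/ y5) — y5 is true.
  10. (y4 \/ ~y2) — ~y2 is true.
  11. (y4 \/ ~y9) — ~y9 is true.
  12. (y8 \/ y7 \/ ~y5) — y8 is true.
  13. (y7 \/ ~y1) — ~y1 is true.
  14. (y8 \/ y6) — y8 is true.
  15. (y1 \/ y5) — y5 is true.
  16. (y5 \/ ~y6) — y5 is true.
  17. (y1 \/ ~y9) — ~y9 is true.
  18. (~y1 \/ y6 \/ y4) — ~y1 is true.
  19. (~y9 \/ ~y1) — ~y1 is true.
  20. (~y1 \/ ~y6) — ~y1 is true.
  21. (~y9 \/ ~y8) — ~y9 is true.
  22. (~y4 \/ ~y1) — ~y4 is true.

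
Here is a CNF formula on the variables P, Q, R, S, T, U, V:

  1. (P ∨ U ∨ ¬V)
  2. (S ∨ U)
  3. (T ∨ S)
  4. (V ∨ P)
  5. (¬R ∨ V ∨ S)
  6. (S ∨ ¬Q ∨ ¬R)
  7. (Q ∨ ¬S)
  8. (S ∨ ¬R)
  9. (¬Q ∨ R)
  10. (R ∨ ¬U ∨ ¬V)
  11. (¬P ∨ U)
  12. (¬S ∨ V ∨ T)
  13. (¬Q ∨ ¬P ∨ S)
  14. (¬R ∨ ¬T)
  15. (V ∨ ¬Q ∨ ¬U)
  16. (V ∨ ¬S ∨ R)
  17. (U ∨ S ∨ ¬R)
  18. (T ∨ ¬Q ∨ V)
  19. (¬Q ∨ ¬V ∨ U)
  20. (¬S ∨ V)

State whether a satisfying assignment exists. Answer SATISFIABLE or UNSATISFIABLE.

SATISFIABLE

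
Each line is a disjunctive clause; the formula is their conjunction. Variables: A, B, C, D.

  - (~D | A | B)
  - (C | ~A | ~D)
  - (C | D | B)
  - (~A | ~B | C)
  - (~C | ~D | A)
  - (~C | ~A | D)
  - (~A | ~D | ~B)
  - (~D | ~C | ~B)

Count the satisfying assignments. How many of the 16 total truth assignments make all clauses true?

5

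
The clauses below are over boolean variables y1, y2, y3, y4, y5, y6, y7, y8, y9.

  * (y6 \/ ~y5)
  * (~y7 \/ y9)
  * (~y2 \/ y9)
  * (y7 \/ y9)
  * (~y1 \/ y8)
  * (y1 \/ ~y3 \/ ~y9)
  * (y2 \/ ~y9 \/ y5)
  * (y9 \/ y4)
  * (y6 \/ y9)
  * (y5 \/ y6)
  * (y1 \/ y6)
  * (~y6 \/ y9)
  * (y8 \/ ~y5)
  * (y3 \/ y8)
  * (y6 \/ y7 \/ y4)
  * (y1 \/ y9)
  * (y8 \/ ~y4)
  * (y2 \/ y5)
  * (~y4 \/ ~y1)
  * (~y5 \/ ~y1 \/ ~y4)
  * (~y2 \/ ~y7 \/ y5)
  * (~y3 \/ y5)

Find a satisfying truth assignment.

Pure literal: y8 appears only positively; assign y8 = True.
Branch on y1: take y1 = False.
  then y6 is forced to True.
  then y9 is forced to True.
  then y3 is forced to False.
Try y2 = True.
The remaining clauses are satisfied by y4 = False, y5 = False, y7 = False.
Check each clause:
  1. (~y5 \/ y6) — ~y5 is true.
  2. (~y7 \/ y9) — ~y7 is true.
  3. (~y2 \/ y9) — y9 is true.
  4. (y9 \/ y7) — y9 is true.
  5. (~y1 \/ y8) — y8 is true.
  6. (~y9 \/ y1 \/ ~y3) — ~y3 is true.
  7. (y5 \/ y2 \/ ~y9) — y2 is true.
  8. (y9 \/ y4) — y9 is true.
  9. (y9 \/ y6) — y9 is true.
  10. (y6 \/ y5) — y6 is true.
  11. (y6 \/ y1) — y6 is true.
  12. (~y6 \/ y9) — y9 is true.
  13. (y8 \/ ~y5) — y8 is true.
  14. (y3 \/ y8) — y8 is true.
  15. (y7 \/ y6 \/ y4) — y6 is true.
  16. (y1 \/ y9) — y9 is true.
  17. (y8 \/ ~y4) — y8 is true.
  18. (y2 \/ y5) — y2 is true.
  19. (~y1 \/ ~y4) — ~y4 is true.
  20. (~y4 \/ ~y5 \/ ~y1) — ~y5 is true.
  21. (y5 \/ ~y2 \/ ~y7) — ~y7 is true.
  22. (y5 \/ ~y3) — ~y3 is true.

y1=F, y2=T, y3=F, y4=F, y5=F, y6=T, y7=F, y8=T, y9=T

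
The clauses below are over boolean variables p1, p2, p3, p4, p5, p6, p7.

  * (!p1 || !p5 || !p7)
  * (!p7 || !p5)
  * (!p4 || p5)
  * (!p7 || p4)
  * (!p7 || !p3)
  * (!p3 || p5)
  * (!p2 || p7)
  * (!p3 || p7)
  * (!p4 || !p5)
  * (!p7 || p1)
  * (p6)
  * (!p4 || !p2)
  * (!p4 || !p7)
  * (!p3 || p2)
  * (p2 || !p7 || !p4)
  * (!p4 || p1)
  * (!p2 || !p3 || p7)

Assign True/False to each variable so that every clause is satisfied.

p1=F  p2=F  p3=F  p4=F  p5=F  p6=T  p7=F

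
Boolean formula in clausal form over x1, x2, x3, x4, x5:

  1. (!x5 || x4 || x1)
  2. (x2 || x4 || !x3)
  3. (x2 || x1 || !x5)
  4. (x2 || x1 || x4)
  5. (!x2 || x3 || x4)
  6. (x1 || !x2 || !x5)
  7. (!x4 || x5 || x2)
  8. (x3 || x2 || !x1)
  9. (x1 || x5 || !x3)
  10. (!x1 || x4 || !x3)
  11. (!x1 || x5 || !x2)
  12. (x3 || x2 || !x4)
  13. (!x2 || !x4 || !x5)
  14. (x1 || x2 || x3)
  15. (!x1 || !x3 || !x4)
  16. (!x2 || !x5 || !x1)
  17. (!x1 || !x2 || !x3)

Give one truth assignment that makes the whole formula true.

x1 = 0  x2 = 1  x3 = 0  x4 = 1  x5 = 0

Branch on x1: take x1 = False.
Branch on x2: take x2 = True.
  then x5 is forced to False.
  then x3 is forced to False.
  then x4 is forced to True.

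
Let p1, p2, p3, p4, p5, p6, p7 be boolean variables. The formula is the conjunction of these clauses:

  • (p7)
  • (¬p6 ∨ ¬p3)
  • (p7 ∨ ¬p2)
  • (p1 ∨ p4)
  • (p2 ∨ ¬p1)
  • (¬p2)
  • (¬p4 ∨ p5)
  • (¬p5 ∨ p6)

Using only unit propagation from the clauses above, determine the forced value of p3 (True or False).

False

(p7) is a unit clause: p7 = True.
(¬p2) stands alone — p2 = False.
From (¬p1 ∨ p2) and p2 = False: p1 = False.
(p4 ∨ p1): since p1 = False, the clause reduces to (p4). p4 = True.
(¬p4 ∨ p5): since p4 = True, the clause reduces to (p5). p5 = True.
(¬p5 ∨ p6): since p5 = True, the clause reduces to (p6). p6 = True.
From (¬p6 ∨ ¬p3) and p6 = True: p3 = False.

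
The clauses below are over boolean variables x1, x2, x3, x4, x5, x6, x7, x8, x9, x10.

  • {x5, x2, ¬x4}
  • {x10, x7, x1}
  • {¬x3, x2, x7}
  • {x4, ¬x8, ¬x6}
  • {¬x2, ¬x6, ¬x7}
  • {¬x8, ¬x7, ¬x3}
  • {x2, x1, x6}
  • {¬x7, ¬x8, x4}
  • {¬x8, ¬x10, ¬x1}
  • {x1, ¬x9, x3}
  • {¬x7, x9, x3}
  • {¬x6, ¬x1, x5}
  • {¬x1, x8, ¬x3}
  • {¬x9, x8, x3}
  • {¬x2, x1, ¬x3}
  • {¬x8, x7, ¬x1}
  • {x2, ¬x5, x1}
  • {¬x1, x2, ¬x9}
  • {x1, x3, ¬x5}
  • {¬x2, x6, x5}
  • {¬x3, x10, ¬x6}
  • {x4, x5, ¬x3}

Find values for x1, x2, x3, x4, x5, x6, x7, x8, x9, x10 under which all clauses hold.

Try x1 = True.
Branch on x2: take x2 = True.
The remaining clauses are satisfied by x3 = False, x4 = False, x5 = True, x6 = False, x7 = False, x8 = False, x9 = False, x10 = False.

x1 = T  x2 = T  x3 = F  x4 = F  x5 = T  x6 = F  x7 = F  x8 = F  x9 = F  x10 = F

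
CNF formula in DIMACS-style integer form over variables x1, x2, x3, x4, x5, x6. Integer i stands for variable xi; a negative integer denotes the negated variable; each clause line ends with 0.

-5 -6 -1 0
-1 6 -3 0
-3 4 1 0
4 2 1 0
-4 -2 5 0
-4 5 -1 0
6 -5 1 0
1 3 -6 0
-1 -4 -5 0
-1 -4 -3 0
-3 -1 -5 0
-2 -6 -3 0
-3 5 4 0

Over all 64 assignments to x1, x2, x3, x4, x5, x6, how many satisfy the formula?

11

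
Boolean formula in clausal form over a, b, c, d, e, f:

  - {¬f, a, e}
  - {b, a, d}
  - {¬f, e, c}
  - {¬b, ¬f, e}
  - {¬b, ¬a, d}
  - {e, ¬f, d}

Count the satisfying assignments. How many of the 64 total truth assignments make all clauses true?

Case analysis on e and f:
  e=1, f=1: c free; 6 ways for (a,b,d) × 2^1 = 12.
  e=1, f=0: c free; 6 ways for (a,b,d) × 2^1 = 12.
  e=0, f=1: remaining (a,b,c,d) ∈ {(1,0,1,1)} — 1.
  e=0, f=0: c free; 6 ways for (a,b,d) × 2^1 = 12.
Total: 12 + 12 + 1 + 12 = 37.

37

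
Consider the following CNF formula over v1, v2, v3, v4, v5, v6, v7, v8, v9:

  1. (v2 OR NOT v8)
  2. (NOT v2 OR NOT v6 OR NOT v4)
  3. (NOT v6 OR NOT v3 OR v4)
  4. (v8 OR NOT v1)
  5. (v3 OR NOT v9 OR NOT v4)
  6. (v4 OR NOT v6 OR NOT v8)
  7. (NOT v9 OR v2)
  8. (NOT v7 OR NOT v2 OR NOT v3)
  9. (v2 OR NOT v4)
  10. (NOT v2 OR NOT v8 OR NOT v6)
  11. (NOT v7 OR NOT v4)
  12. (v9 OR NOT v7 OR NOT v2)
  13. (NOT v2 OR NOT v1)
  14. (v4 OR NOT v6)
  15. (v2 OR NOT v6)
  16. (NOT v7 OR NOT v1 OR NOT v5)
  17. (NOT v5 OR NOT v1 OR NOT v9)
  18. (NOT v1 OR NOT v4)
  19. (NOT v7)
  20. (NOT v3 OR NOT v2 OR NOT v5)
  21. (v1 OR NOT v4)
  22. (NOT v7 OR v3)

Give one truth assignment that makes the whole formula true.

v1 = False, v2 = True, v3 = False, v4 = False, v5 = False, v6 = False, v7 = False, v8 = True, v9 = True

Check each clause:
  1. (NOT v8 OR v2) — v2 is true.
  2. (NOT v6 OR NOT v2 OR NOT v4) — NOT v6 is true.
  3. (NOT v3 OR v4 OR NOT v6) — NOT v6 is true.
  4. (v8 OR NOT v1) — v8 is true.
  5. (NOT v4 OR NOT v9 OR v3) — NOT v4 is true.
  6. (NOT v8 OR NOT v6 OR v4) — NOT v6 is true.
  7. (NOT v9 OR v2) — v2 is true.
  8. (NOT v7 OR NOT v2 OR NOT v3) — NOT v7 is true.
  9. (v2 OR NOT v4) — v2 is true.
  10. (NOT v6 OR NOT v8 OR NOT v2) — NOT v6 is true.
  11. (NOT v7 OR NOT v4) — NOT v7 is true.
  12. (NOT v2 OR NOT v7 OR v9) — v9 is true.
  13. (NOT v2 OR NOT v1) — NOT v1 is true.
  14. (NOT v6 OR v4) — NOT v6 is true.
  15. (NOT v6 OR v2) — v2 is true.
  16. (NOT v1 OR NOT v5 OR NOT v7) — NOT v7 is true.
  17. (NOT v9 OR NOT v5 OR NOT v1) — NOT v5 is true.
  18. (NOT v1 OR NOT v4) — NOT v4 is true.
  19. (NOT v7) — NOT v7 is true.
  20. (NOT v3 OR NOT v5 OR NOT v2) — NOT v5 is true.
  21. (NOT v4 OR v1) — NOT v4 is true.
  22. (NOT v7 OR v3) — NOT v7 is true.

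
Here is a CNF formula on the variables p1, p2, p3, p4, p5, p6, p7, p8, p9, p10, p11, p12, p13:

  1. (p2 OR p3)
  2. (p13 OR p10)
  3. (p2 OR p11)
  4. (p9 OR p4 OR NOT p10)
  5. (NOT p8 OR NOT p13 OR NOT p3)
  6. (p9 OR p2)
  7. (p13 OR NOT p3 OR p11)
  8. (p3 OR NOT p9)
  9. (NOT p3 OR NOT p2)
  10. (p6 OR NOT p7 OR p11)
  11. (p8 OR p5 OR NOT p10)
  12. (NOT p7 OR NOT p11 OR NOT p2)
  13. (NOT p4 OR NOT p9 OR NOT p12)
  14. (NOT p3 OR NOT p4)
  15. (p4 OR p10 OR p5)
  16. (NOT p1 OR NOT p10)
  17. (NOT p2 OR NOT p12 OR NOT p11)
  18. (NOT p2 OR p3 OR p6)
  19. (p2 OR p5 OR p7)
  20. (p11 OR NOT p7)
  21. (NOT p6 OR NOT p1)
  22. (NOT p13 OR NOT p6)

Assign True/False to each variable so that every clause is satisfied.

Pure literal: p5 appears only positively; assign p5 = True.
Set p1 = True and propagate.
  then p10 is forced to False.
  then p13 is forced to True.
  then p6 is forced to False.
For the remaining variables, p2 = False, p3 = True, p4 = False, p7 = False, p8 = False, p9 = True, p11 = True, p12 = True works.
Check each clause:
  1. (p3 OR p2) — p3 is true.
  2. (p10 OR p13) — p13 is true.
  3. (p2 OR p11) — p11 is true.
  4. (p4 OR NOT p10 OR p9) — p9 is true.
  5. (NOT p13 OR NOT p3 OR NOT p8) — NOT p8 is true.
  6. (p2 OR p9) — p9 is true.
  7. (p13 OR NOT p3 OR p11) — p13 is true.
  8. (p3 OR NOT p9) — p3 is true.
  9. (NOT p3 OR NOT p2) — NOT p2 is true.
  10. (NOT p7 OR p6 OR p11) — NOT p7 is true.
  11. (p8 OR p5 OR NOT p10) — p5 is true.
  12. (NOT p11 OR NOT p2 OR NOT p7) — NOT p7 is true.
  13. (NOT p4 OR NOT p9 OR NOT p12) — NOT p4 is true.
  14. (NOT p4 OR NOT p3) — NOT p4 is true.
  15. (p5 OR p4 OR p10) — p5 is true.
  16. (NOT p10 OR NOT p1) — NOT p10 is true.
  17. (NOT p12 OR NOT p11 OR NOT p2) — NOT p2 is true.
  18. (NOT p2 OR p6 OR p3) — p3 is true.
  19. (p7 OR p5 OR p2) — p5 is true.
  20. (NOT p7 OR p11) — NOT p7 is true.
  21. (NOT p1 OR NOT p6) — NOT p6 is true.
  22. (NOT p13 OR NOT p6) — NOT p6 is true.

p1=T, p2=F, p3=T, p4=F, p5=T, p6=F, p7=F, p8=F, p9=T, p10=F, p11=T, p12=T, p13=T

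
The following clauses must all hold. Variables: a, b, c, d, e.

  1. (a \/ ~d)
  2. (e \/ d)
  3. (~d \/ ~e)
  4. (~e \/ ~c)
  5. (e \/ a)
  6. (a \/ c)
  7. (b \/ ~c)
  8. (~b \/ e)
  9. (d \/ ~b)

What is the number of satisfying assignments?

2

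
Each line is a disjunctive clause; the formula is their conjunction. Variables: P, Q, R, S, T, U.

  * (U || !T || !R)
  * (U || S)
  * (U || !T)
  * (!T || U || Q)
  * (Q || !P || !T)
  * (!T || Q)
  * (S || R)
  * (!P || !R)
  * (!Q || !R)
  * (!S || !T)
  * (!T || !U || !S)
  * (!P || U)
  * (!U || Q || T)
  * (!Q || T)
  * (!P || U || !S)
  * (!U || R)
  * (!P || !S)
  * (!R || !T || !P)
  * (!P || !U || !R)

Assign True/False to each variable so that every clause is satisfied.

P occurs only negated in the remaining clauses — set P = False.
Try Q = False.
  then T is forced to False.
  then U is forced to False.
  then S is forced to True.
R is now unconstrained; take R = True.

P = 0, Q = 0, R = 1, S = 1, T = 0, U = 0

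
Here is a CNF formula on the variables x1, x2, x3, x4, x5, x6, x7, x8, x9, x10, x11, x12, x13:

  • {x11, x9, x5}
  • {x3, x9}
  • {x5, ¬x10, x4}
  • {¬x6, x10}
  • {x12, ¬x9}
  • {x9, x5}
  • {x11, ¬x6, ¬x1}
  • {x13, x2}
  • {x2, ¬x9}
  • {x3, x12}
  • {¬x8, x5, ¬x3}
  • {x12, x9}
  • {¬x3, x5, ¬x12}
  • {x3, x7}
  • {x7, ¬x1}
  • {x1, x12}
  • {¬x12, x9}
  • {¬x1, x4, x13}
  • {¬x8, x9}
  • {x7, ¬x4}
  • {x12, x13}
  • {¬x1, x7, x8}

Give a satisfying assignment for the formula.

x1 = F  x2 = T  x3 = T  x4 = F  x5 = T  x6 = F  x7 = F  x8 = F  x9 = T  x10 = F  x11 = T  x12 = T  x13 = T

Pure literal: x2 appears only positively; assign x2 = True.
Pure literal: x5 appears only positively; assign x5 = True.
Branch on x1: take x1 = False.
  then x12 is forced to True.
  then x9 is forced to True.
Try x3 = True.
Set x4 = False and propagate.
The remaining clauses are satisfied by x6 = False, x7 = False, x8 = False, x10 = False, x11 = True, x13 = True.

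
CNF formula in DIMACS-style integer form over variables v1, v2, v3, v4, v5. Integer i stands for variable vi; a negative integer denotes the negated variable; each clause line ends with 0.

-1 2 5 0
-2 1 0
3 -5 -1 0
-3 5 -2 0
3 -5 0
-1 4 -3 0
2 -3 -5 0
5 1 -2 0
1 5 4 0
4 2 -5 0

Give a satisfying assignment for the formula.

v1=T, v2=T, v3=F, v4=T, v5=F

v4 occurs only positively in the remaining clauses — set v4 = True.
Try v1 = True.
For the remaining variables, v2 = True, v3 = False, v5 = False works.
Every clause has at least one true literal under this assignment.
Check each clause:
  1. (v2 OR NOT v1 OR v5) — v2 is true.
  2. (NOT v2 OR v1) — v1 is true.
  3. (NOT v1 OR NOT v5 OR v3) — NOT v5 is true.
  4. (NOT v2 OR v5 OR NOT v3) — NOT v3 is true.
  5. (v3 OR NOT v5) — NOT v5 is true.
  6. (NOT v1 OR NOT v3 OR v4) — v4 is true.
  7. (v2 OR NOT v3 OR NOT v5) — v2 is true.
  8. (v5 OR v1 OR NOT v2) — v1 is true.
  9. (v1 OR v5 OR v4) — v1 is true.
  10. (v4 OR v2 OR NOT v5) — v2 is true.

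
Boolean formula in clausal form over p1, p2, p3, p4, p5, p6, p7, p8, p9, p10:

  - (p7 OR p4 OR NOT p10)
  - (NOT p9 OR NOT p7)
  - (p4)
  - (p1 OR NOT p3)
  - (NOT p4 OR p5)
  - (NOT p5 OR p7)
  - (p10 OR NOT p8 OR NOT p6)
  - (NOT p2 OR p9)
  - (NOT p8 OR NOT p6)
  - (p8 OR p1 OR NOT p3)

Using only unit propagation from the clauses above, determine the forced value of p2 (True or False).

False

(p4) stands alone — p4 = True.
(NOT p4 OR p5): since p4 = True, the clause reduces to (p5). p5 = True.
(NOT p5 OR p7): since p5 = True, the clause reduces to (p7). p7 = True.
(NOT p9 OR NOT p7): since p7 = True, the clause reduces to (NOT p9). p9 = False.
From (p9 OR NOT p2) and p9 = False: p2 = False.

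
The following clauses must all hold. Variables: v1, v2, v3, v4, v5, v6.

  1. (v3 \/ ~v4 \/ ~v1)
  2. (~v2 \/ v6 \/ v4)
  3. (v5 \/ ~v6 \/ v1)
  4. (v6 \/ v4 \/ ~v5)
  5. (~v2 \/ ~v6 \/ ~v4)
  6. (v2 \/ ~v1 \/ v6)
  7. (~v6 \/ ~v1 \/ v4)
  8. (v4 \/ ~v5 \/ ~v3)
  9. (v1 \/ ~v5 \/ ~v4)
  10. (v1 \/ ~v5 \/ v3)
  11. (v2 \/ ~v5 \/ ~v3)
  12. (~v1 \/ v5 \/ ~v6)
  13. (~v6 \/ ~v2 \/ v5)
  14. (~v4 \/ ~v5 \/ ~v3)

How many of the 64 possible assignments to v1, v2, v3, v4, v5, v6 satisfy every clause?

The models are:
  v1=F v2=F v3=F v4=F v5=F v6=F
  v1=F v2=F v3=F v4=T v5=F v6=F
  v1=F v2=F v3=T v4=F v5=F v6=F
  v1=F v2=F v3=T v4=T v5=F v6=F
  v1=F v2=T v3=F v4=T v5=F v6=F
  v1=F v2=T v3=T v4=T v5=F v6=F
  v1=T v2=T v3=T v4=T v5=F v6=F
That's 7 in total.

7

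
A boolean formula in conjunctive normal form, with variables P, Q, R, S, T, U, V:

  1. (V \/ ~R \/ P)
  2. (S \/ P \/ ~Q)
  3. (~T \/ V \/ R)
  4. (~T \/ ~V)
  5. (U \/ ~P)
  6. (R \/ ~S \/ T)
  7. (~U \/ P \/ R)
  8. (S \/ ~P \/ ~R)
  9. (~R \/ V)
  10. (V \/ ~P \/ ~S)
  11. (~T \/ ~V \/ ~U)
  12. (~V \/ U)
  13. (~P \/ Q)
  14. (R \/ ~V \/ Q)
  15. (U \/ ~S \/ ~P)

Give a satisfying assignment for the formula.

P=F, Q=T, R=T, S=T, T=F, U=T, V=T

Check each clause:
  1. (V \/ P \/ ~R) — V is true.
  2. (S \/ ~Q \/ P) — S is true.
  3. (V \/ ~T \/ R) — R is true.
  4. (~T \/ ~V) — ~T is true.
  5. (U \/ ~P) — ~P is true.
  6. (T \/ ~S \/ R) — R is true.
  7. (~U \/ R \/ P) — R is true.
  8. (~R \/ ~P \/ S) — S is true.
  9. (V \/ ~R) — V is true.
  10. (V \/ ~P \/ ~S) — ~P is true.
  11. (~U \/ ~T \/ ~V) — ~T is true.
  12. (U \/ ~V) — U is true.
  13. (~P \/ Q) — Q is true.
  14. (Q \/ ~V \/ R) — Q is true.
  15. (~P \/ U \/ ~S) — U is true.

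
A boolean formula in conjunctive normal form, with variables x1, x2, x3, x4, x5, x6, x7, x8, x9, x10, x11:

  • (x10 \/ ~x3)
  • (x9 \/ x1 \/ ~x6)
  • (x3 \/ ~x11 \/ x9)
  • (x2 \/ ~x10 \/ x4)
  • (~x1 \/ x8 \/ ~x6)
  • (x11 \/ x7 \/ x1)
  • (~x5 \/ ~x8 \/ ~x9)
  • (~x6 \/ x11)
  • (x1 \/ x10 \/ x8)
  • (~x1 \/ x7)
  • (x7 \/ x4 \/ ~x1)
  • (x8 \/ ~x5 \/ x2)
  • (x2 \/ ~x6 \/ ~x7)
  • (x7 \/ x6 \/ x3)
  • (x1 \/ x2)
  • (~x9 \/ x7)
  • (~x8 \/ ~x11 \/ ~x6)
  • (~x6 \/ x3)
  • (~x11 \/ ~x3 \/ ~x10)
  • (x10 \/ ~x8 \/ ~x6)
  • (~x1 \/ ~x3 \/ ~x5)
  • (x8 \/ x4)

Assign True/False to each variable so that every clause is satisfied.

x4 occurs only positively in the remaining clauses — set x4 = True.
x5 occurs only negated in the remaining clauses — set x5 = False.
Try x1 = True.
  then x7 is forced to True.
Branch on x2: take x2 = False.
  then x6 is forced to False.
The remaining clauses are satisfied by x3 = False, x8 = True, x9 = False, x10 = True, x11 = False.

x1=T, x2=F, x3=F, x4=T, x5=F, x6=F, x7=T, x8=T, x9=F, x10=T, x11=F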